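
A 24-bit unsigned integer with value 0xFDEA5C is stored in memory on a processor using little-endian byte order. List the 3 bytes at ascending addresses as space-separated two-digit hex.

5C EA FD

Split into bytes (most-significant first): FD EA 5C.
Little-endian: lowest address holds the least-significant byte.
So at ascending addresses the bytes are 5C EA FD.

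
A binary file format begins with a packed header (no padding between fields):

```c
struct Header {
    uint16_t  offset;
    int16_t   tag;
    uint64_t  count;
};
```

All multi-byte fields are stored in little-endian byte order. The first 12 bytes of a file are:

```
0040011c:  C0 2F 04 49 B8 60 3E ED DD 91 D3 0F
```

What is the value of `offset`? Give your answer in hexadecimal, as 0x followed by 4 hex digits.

`offset` is the first field, at byte offset 0, occupying 2 bytes.
Bytes at offsets 0..1: C0 2F.
Little-endian: lowest address holds the least-significant byte.
Reassemble most-significant byte first: 2F C0 → 0x2FC0.

0x2FC0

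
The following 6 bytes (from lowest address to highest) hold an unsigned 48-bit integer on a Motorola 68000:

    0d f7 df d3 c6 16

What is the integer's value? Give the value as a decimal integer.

15358263281174

Big-endian: lowest address holds the most-significant byte.
The bytes are already most-significant first: 0x0DF7DFD3C616.
0x0DF7DFD3C616 = 15358263281174.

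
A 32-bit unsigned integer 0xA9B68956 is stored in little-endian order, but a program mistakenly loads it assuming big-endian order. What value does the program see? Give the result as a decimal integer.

Stored little-endian, the bytes at ascending addresses are 56 89 B6 A9.
Read back as big-endian, the last byte is least significant, giving 0x5689B6A9.
0x5689B6A9 = 1451865769.

1451865769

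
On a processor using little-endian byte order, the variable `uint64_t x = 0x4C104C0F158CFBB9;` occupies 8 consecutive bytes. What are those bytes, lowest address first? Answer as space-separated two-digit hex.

B9 FB 8C 15 0F 4C 10 4C

Split into bytes (most-significant first): 4C 10 4C 0F 15 8C FB B9.
Little-endian stores the least-significant byte at the lowest address.
So at ascending addresses the bytes are B9 FB 8C 15 0F 4C 10 4C.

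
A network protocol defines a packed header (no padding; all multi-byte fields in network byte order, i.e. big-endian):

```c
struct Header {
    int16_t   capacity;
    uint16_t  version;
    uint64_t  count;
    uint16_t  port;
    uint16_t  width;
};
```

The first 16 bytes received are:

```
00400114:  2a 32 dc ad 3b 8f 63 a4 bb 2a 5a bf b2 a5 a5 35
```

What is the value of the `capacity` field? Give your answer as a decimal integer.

10802

`capacity` is the first field, at byte offset 0, occupying 2 bytes.
Bytes at offsets 0..1: 2A 32.
Big-endian stores the most-significant byte at the lowest address.
The bytes are already most-significant first: 0x2A32.
0x2A32 = 10802.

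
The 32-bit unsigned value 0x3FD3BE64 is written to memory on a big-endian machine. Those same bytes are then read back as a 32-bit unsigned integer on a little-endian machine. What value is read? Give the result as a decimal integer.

1690227519

Stored big-endian, the bytes at ascending addresses are 3F D3 BE 64.
Read back as little-endian, the first byte is least significant, giving 0x64BED33F.
0x64BED33F = 1690227519.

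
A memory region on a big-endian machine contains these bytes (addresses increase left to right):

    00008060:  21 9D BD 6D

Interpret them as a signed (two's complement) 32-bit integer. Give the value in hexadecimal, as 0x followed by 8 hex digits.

Big-endian: lowest address holds the most-significant byte.
The bytes are already most-significant first: 0x219DBD6D.

0x219DBD6D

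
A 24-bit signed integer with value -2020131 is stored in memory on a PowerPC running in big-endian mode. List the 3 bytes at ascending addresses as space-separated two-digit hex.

E1 2C DD

Two's complement of -2020131 in 24 bits: 2020131 = 0x1ED323; invert → 0xE12CDC; add 1 → 0xE12CDD.
Split into bytes (most-significant first): E1 2C DD.
Big-endian stores the most-significant byte at the lowest address.
So the memory order matches the most-significant-first order: E1 2C DD.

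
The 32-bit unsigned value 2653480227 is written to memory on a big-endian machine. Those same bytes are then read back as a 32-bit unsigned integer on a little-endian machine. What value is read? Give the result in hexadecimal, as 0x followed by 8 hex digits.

2653480227 in 32-bit hexadecimal is 0x9E28E523.
Stored big-endian, the bytes at ascending addresses are 9E 28 E5 23.
Read back as little-endian, the first byte is least significant, giving 0x23E5289E.

0x23E5289E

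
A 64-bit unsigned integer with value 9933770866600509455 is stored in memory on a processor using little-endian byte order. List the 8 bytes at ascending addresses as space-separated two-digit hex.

0F 00 D9 C7 F8 D7 DB 89

9933770866600509455 in hexadecimal, padded to 64 bits, is 0x89DBD7F8C7D9000F.
Split into bytes (most-significant first): 89 DB D7 F8 C7 D9 00 0F.
In little-endian order the low byte comes first in memory.
So at ascending addresses the bytes are 0F 00 D9 C7 F8 D7 DB 89.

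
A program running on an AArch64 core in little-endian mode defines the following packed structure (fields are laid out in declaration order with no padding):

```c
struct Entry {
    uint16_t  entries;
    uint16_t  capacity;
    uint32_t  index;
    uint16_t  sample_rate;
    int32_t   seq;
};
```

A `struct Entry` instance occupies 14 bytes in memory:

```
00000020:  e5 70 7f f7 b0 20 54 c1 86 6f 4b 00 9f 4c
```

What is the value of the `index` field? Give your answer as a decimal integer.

3243516080

`index` follows `entries` (2 B), `capacity` (2 B), so it starts at offset 2 + 2 = 4 and occupies 4 bytes.
Bytes at offsets 4..7: B0 20 54 C1.
In little-endian order the low byte comes first in memory.
Reassemble most-significant byte first: C1 54 20 B0 → 0xC15420B0.
0xC15420B0 = 3243516080.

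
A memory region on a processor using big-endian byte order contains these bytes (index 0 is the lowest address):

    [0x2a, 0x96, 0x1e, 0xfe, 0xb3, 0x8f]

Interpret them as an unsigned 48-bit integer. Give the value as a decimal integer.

46824253469583

In big-endian order the high byte comes first in memory.
The bytes are already most-significant first: 0x2A961EFEB38F.
0x2A961EFEB38F = 46824253469583.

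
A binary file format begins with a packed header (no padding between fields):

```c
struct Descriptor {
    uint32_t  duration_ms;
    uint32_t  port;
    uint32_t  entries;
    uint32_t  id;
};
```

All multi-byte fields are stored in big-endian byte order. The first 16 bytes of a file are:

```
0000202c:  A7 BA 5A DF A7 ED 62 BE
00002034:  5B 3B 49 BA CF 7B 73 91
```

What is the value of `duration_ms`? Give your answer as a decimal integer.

`duration_ms` is the first field, at byte offset 0, occupying 4 bytes.
Bytes at offsets 0..3: A7 BA 5A DF.
In big-endian order the high byte comes first in memory.
The bytes are already most-significant first: 0xA7BA5ADF.
0xA7BA5ADF = 2814008031.

2814008031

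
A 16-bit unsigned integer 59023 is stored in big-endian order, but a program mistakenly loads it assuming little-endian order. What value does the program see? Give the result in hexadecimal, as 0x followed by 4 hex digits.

59023 in 16-bit hexadecimal is 0xE68F.
Stored big-endian, the bytes at ascending addresses are E6 8F.
Read back as little-endian, the first byte is least significant, giving 0x8FE6.

0x8FE6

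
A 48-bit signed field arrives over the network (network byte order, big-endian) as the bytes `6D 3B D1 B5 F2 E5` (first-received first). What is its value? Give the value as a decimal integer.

Big-endian stores the most-significant byte at the lowest address.
The bytes are already most-significant first: 0x6D3BD1B5F2E5.
0x6D3BD1B5F2E5 = 120103688860389.

120103688860389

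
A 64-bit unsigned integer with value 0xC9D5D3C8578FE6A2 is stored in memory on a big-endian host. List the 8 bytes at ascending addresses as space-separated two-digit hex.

C9 D5 D3 C8 57 8F E6 A2

Split into bytes (most-significant first): C9 D5 D3 C8 57 8F E6 A2.
In big-endian order the high byte comes first in memory.
So the memory order matches the most-significant-first order: C9 D5 D3 C8 57 8F E6 A2.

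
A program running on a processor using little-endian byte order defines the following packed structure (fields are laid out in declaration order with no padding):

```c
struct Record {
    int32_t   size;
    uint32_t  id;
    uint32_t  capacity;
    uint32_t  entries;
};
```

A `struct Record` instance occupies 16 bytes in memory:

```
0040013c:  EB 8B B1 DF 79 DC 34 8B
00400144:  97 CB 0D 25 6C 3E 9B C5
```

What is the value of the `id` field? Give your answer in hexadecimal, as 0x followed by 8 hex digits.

`id` follows `size` (4 bytes), so it starts at byte offset 4 and occupies 4 bytes.
Bytes at offsets 4..7: 79 DC 34 8B.
Little-endian stores the least-significant byte at the lowest address.
Reassemble most-significant byte first: 8B 34 DC 79 → 0x8B34DC79.

0x8B34DC79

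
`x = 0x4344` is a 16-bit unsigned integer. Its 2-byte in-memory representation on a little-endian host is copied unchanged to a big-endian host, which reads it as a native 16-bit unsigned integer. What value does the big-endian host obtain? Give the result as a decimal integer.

Stored little-endian, the bytes at ascending addresses are 44 43.
Read back as big-endian, the last byte is least significant, giving 0x4443.
0x4443 = 17475.

17475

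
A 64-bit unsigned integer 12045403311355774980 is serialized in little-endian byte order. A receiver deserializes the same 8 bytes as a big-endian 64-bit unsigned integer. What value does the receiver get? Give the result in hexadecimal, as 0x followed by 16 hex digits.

0x04C8AC0D7EDE29A7

12045403311355774980 in 64-bit hexadecimal is 0xA729DE7E0DACC804.
Stored little-endian, the bytes at ascending addresses are 04 C8 AC 0D 7E DE 29 A7.
Read back as big-endian, the last byte is least significant, giving 0x04C8AC0D7EDE29A7.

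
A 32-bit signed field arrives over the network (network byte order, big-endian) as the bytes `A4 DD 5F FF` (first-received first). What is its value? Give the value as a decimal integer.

-1528995841

In big-endian order the high byte comes first in memory.
The bytes are already most-significant first: 0xA4DD5FFF.
Top bit is set, so as a signed 32-bit value this is 0xA4DD5FFF − 2^32 = -1528995841.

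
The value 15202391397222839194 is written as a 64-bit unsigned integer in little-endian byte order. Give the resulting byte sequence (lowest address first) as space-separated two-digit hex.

9A F3 EB 17 6E BE F9 D2

15202391397222839194 in hexadecimal, padded to 64 bits, is 0xD2F9BE6E17EBF39A.
Split into bytes (most-significant first): D2 F9 BE 6E 17 EB F3 9A.
In little-endian order the low byte comes first in memory.
So at ascending addresses the bytes are 9A F3 EB 17 6E BE F9 D2.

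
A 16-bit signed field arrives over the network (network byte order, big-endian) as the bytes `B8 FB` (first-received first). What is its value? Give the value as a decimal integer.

Big-endian stores the most-significant byte at the lowest address.
The bytes are already most-significant first: 0xB8FB.
Top bit is set, so as a signed 16-bit value this is 0xB8FB − 2^16 = -18181.

-18181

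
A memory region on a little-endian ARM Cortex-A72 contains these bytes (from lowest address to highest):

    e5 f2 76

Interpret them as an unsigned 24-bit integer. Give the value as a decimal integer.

Little-endian: lowest address holds the least-significant byte.
Reassemble most-significant byte first: 76 F2 E5 → 0x76F2E5.
0x76F2E5 = 7795429.

7795429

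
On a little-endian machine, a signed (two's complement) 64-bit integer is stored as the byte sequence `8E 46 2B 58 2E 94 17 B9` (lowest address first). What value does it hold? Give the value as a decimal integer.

Little-endian: lowest address holds the least-significant byte.
Reassemble most-significant byte first: B9 17 94 2E 58 2B 46 8E → 0xB917942E582B468E.
Top bit is set, so as a signed 64-bit value this is 0xB917942E582B468E − 2^64 = -5109452325459900786.

-5109452325459900786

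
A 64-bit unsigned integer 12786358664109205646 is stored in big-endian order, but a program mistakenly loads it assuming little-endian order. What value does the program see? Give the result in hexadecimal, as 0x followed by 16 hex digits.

12786358664109205646 in 64-bit hexadecimal is 0xB1724575C0F7A88E.
Stored big-endian, the bytes at ascending addresses are B1 72 45 75 C0 F7 A8 8E.
Read back as little-endian, the first byte is least significant, giving 0x8EA8F7C0754572B1.

0x8EA8F7C0754572B1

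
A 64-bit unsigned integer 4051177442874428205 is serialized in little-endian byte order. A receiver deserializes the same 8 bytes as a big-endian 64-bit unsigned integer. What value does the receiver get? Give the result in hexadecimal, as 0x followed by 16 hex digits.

0x2D0B9B946BAC3838

4051177442874428205 in 64-bit hexadecimal is 0x3838AC6B949B0B2D.
Stored little-endian, the bytes at ascending addresses are 2D 0B 9B 94 6B AC 38 38.
Read back as big-endian, the last byte is least significant, giving 0x2D0B9B946BAC3838.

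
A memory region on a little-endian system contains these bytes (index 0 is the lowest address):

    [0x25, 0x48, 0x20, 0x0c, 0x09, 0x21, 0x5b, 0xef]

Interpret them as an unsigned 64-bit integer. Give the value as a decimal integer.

Little-endian: lowest address holds the least-significant byte.
Reassemble most-significant byte first: EF 5B 21 09 0C 20 48 25 → 0xEF5B21090C204825.
0xEF5B21090C204825 = 17247415520687310885.

17247415520687310885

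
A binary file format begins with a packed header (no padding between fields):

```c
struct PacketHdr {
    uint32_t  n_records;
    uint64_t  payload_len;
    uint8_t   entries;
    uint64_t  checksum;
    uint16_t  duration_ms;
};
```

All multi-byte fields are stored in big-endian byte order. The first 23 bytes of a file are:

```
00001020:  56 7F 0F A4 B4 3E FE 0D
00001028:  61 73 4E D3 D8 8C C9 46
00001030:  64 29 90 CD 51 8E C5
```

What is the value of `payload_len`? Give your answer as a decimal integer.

`payload_len` follows `n_records` (4 bytes), so it starts at byte offset 4 and occupies 8 bytes.
Bytes at offsets 4..11: B4 3E FE 0D 61 73 4E D3.
Big-endian: lowest address holds the most-significant byte.
The bytes are already most-significant first: 0xB43EFE0D61734ED3.
0xB43EFE0D61734ED3 = 12988097708806065875.

12988097708806065875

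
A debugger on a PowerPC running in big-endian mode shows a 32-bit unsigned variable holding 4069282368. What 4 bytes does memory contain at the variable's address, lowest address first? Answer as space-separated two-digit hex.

F2 8C 52 40

4069282368 in hexadecimal, padded to 32 bits, is 0xF28C5240.
Split into bytes (most-significant first): F2 8C 52 40.
Big-endian: lowest address holds the most-significant byte.
So the memory order matches the most-significant-first order: F2 8C 52 40.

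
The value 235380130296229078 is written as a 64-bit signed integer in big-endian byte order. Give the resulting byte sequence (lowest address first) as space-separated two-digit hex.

03 44 3C FB 3D 7D EC D6

235380130296229078 in hexadecimal, padded to 64 bits, is 0x03443CFB3D7DECD6.
Split into bytes (most-significant first): 03 44 3C FB 3D 7D EC D6.
In big-endian order the high byte comes first in memory.
So the memory order matches the most-significant-first order: 03 44 3C FB 3D 7D EC D6.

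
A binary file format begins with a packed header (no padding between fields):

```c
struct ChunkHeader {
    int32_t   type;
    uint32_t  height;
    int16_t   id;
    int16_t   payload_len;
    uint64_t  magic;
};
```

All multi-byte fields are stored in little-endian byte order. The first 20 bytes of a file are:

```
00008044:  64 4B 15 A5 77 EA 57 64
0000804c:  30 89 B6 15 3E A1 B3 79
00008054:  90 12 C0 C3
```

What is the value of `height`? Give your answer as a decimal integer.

`height` follows `type` (4 bytes), so it starts at byte offset 4 and occupies 4 bytes.
Bytes at offsets 4..7: 77 EA 57 64.
In little-endian order the low byte comes first in memory.
Reassemble most-significant byte first: 64 57 EA 77 → 0x6457EA77.
0x6457EA77 = 1683483255.

1683483255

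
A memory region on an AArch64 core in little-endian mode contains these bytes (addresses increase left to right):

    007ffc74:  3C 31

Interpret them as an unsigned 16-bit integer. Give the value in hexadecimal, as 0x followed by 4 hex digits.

0x313C

Little-endian stores the least-significant byte at the lowest address.
Reassemble most-significant byte first: 31 3C → 0x313C.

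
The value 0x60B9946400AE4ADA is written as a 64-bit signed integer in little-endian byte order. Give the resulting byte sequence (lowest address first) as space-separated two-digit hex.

Split into bytes (most-significant first): 60 B9 94 64 00 AE 4A DA.
Little-endian stores the least-significant byte at the lowest address.
So at ascending addresses the bytes are DA 4A AE 00 64 94 B9 60.

DA 4A AE 00 64 94 B9 60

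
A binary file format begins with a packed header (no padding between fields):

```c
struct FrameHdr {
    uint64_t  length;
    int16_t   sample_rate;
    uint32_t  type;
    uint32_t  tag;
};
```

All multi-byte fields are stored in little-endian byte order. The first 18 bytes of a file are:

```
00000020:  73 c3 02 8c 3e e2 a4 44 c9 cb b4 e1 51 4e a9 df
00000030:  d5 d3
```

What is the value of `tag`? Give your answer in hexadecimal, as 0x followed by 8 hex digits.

`tag` follows `length` (8 B), `sample_rate` (2 B), `type` (4 B), so it starts at offset 8 + 2 + 4 = 14 and occupies 4 bytes.
Bytes at offsets 14..17: A9 DF D5 D3.
In little-endian order the low byte comes first in memory.
Reassemble most-significant byte first: D3 D5 DF A9 → 0xD3D5DFA9.

0xD3D5DFA9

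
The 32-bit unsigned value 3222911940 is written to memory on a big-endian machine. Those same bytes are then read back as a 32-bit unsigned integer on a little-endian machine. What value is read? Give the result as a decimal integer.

3300596160

3222911940 in 32-bit hexadecimal is 0xC019BBC4.
Stored big-endian, the bytes at ascending addresses are C0 19 BB C4.
Read back as little-endian, the first byte is least significant, giving 0xC4BB19C0.
0xC4BB19C0 = 3300596160.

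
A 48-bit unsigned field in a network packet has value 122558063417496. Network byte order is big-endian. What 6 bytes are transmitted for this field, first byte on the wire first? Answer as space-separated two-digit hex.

6F 77 45 D5 98 98

122558063417496 in hexadecimal, padded to 48 bits, is 0x6F7745D59898.
Split into bytes (most-significant first): 6F 77 45 D5 98 98.
In big-endian order the high byte comes first in memory.
So the memory order matches the most-significant-first order: 6F 77 45 D5 98 98.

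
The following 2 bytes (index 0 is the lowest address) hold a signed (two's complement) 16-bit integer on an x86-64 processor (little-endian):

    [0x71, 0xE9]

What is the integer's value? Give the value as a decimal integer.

Little-endian stores the least-significant byte at the lowest address.
Reassemble most-significant byte first: E9 71 → 0xE971.
Top bit is set, so as a signed 16-bit value this is 0xE971 − 2^16 = -5775.

-5775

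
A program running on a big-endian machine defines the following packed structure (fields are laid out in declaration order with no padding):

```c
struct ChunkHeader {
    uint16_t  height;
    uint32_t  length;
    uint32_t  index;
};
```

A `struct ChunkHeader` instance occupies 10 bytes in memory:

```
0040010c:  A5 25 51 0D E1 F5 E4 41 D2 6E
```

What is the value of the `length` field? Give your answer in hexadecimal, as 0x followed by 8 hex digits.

0x510DE1F5

`length` follows `height` (2 bytes), so it starts at byte offset 2 and occupies 4 bytes.
Bytes at offsets 2..5: 51 0D E1 F5.
Big-endian: lowest address holds the most-significant byte.
The bytes are already most-significant first: 0x510DE1F5.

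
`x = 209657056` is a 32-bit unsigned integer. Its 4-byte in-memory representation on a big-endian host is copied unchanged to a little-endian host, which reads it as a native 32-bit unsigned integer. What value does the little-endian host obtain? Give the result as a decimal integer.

209657056 in 32-bit hexadecimal is 0x0C7F1CE0.
Stored big-endian, the bytes at ascending addresses are 0C 7F 1C E0.
Read back as little-endian, the first byte is least significant, giving 0xE01C7F0C.
0xE01C7F0C = 3759963916.

3759963916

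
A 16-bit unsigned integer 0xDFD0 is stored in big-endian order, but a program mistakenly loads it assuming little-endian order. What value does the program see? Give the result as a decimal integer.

53471

Stored big-endian, the bytes at ascending addresses are DF D0.
Read back as little-endian, the first byte is least significant, giving 0xD0DF.
0xD0DF = 53471.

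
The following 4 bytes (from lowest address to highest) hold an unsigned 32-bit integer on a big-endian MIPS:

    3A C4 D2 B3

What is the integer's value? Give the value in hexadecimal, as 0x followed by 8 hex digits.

Big-endian: lowest address holds the most-significant byte.
The bytes are already most-significant first: 0x3AC4D2B3.

0x3AC4D2B3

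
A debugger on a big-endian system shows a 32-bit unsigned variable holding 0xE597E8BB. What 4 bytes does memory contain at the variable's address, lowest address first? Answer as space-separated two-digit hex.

E5 97 E8 BB

Split into bytes (most-significant first): E5 97 E8 BB.
Big-endian stores the most-significant byte at the lowest address.
So the memory order matches the most-significant-first order: E5 97 E8 BB.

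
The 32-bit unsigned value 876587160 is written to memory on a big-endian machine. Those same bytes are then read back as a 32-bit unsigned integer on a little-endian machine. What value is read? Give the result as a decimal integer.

2561163060

876587160 in 32-bit hexadecimal is 0x343FA898.
Stored big-endian, the bytes at ascending addresses are 34 3F A8 98.
Read back as little-endian, the first byte is least significant, giving 0x98A83F34.
0x98A83F34 = 2561163060.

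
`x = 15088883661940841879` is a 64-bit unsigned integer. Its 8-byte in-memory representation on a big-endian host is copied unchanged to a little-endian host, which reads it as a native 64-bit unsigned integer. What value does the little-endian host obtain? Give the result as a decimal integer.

15088883661940841879 in 64-bit hexadecimal is 0xD1667BBF072DDD97.
Stored big-endian, the bytes at ascending addresses are D1 66 7B BF 07 2D DD 97.
Read back as little-endian, the first byte is least significant, giving 0x97DD2D07BF7B66D1.
0x97DD2D07BF7B66D1 = 10942952180880729809.

10942952180880729809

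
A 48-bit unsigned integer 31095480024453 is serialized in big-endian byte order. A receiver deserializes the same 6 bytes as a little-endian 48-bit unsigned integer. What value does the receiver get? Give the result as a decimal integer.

31095480024453 in 48-bit hexadecimal is 0x1C47FB0A7D85.
Stored big-endian, the bytes at ascending addresses are 1C 47 FB 0A 7D 85.
Read back as little-endian, the first byte is least significant, giving 0x857D0AFB471C.
0x857D0AFB471C = 146772101646108.

146772101646108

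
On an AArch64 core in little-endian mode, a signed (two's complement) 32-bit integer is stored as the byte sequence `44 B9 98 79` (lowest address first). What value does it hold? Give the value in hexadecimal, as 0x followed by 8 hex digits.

0x7998B944

Little-endian stores the least-significant byte at the lowest address.
Reassemble most-significant byte first: 79 98 B9 44 → 0x7998B944.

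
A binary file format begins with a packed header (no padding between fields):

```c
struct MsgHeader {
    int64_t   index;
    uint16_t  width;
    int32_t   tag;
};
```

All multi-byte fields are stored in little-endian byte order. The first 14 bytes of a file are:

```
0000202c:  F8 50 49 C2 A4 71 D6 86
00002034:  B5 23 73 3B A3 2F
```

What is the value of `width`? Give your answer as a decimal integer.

`width` follows `index` (8 bytes), so it starts at byte offset 8 and occupies 2 bytes.
Bytes at offsets 8..9: B5 23.
Little-endian: lowest address holds the least-significant byte.
Reassemble most-significant byte first: 23 B5 → 0x23B5.
0x23B5 = 9141.

9141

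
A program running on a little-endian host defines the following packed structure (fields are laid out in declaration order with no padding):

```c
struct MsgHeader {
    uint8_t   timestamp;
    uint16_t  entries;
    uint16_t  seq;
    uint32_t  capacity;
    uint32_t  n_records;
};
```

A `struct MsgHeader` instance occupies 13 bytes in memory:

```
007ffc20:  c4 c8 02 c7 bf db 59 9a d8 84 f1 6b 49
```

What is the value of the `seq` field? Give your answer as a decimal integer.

`seq` follows `timestamp` (1 B), `entries` (2 B), so it starts at offset 1 + 2 = 3 and occupies 2 bytes.
Bytes at offsets 3..4: C7 BF.
Little-endian: lowest address holds the least-significant byte.
Reassemble most-significant byte first: BF C7 → 0xBFC7.
0xBFC7 = 49095.

49095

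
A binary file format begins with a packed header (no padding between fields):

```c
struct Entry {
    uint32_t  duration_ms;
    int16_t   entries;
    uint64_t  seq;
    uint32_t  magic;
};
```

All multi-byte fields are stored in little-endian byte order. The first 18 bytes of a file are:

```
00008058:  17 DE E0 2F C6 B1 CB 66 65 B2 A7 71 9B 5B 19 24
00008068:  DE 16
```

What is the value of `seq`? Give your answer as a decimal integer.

`seq` follows `duration_ms` (4 B), `entries` (2 B), so it starts at offset 4 + 2 = 6 and occupies 8 bytes.
Bytes at offsets 6..13: CB 66 65 B2 A7 71 9B 5B.
In little-endian order the low byte comes first in memory.
Reassemble most-significant byte first: 5B 9B 71 A7 B2 65 66 CB → 0x5B9B71A7B26566CB.
0x5B9B71A7B26566CB = 6600994643908060875.

6600994643908060875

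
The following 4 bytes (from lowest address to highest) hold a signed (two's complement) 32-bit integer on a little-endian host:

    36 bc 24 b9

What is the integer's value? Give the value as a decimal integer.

-1188774858

Little-endian: lowest address holds the least-significant byte.
Reassemble most-significant byte first: B9 24 BC 36 → 0xB924BC36.
Top bit is set, so as a signed 32-bit value this is 0xB924BC36 − 2^32 = -1188774858.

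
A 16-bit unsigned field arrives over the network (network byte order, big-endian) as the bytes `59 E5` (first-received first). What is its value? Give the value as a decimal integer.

23013

Big-endian: lowest address holds the most-significant byte.
The bytes are already most-significant first: 0x59E5.
0x59E5 = 23013.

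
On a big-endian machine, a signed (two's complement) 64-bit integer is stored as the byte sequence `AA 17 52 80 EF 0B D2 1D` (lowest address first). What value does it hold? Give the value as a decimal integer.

Big-endian: lowest address holds the most-significant byte.
The bytes are already most-significant first: 0xAA175280EF0BD21D.
Top bit is set, so as a signed 64-bit value this is 0xAA175280EF0BD21D − 2^64 = -6190388449077636579.

-6190388449077636579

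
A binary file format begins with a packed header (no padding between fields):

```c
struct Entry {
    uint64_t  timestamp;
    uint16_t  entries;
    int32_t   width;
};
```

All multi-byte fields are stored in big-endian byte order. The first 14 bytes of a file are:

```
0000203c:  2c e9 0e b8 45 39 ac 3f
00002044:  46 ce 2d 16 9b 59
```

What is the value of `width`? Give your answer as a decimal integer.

756456281

`width` follows `timestamp` (8 B), `entries` (2 B), so it starts at offset 8 + 2 = 10 and occupies 4 bytes.
Bytes at offsets 10..13: 2D 16 9B 59.
Big-endian stores the most-significant byte at the lowest address.
The bytes are already most-significant first: 0x2D169B59.
0x2D169B59 = 756456281.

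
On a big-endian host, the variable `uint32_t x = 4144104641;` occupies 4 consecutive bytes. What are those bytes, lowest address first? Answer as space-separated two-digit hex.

4144104641 in hexadecimal, padded to 32 bits, is 0xF70204C1.
Split into bytes (most-significant first): F7 02 04 C1.
Big-endian: lowest address holds the most-significant byte.
So the memory order matches the most-significant-first order: F7 02 04 C1.

F7 02 04 C1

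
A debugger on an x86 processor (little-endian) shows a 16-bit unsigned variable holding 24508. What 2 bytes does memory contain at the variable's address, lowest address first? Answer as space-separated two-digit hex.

BC 5F

24508 in hexadecimal, padded to 16 bits, is 0x5FBC.
Split into bytes (most-significant first): 5F BC.
In little-endian order the low byte comes first in memory.
So at ascending addresses the bytes are BC 5F.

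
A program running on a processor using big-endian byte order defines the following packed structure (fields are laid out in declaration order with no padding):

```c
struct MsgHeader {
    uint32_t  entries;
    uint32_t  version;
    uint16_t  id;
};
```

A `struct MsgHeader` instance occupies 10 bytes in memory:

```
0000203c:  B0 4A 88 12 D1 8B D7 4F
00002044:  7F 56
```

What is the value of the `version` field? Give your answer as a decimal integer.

3515602767

`version` follows `entries` (4 bytes), so it starts at byte offset 4 and occupies 4 bytes.
Bytes at offsets 4..7: D1 8B D7 4F.
In big-endian order the high byte comes first in memory.
The bytes are already most-significant first: 0xD18BD74F.
0xD18BD74F = 3515602767.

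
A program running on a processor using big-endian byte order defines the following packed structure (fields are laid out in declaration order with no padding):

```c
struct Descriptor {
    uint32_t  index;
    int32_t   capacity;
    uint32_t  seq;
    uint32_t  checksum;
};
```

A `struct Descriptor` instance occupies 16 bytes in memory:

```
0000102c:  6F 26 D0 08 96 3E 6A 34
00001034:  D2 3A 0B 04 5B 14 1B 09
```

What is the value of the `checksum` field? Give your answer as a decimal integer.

1528044297

`checksum` follows `index` (4 B), `capacity` (4 B), `seq` (4 B), so it starts at offset 4 + 4 + 4 = 12 and occupies 4 bytes.
Bytes at offsets 12..15: 5B 14 1B 09.
Big-endian: lowest address holds the most-significant byte.
The bytes are already most-significant first: 0x5B141B09.
0x5B141B09 = 1528044297.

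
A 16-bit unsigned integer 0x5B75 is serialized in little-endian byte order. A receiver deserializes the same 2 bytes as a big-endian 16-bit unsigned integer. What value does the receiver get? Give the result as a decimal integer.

30043

Stored little-endian, the bytes at ascending addresses are 75 5B.
Read back as big-endian, the last byte is least significant, giving 0x755B.
0x755B = 30043.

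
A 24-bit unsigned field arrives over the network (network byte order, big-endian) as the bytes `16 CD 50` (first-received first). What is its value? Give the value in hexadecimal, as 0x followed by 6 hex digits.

0x16CD50

In big-endian order the high byte comes first in memory.
The bytes are already most-significant first: 0x16CD50.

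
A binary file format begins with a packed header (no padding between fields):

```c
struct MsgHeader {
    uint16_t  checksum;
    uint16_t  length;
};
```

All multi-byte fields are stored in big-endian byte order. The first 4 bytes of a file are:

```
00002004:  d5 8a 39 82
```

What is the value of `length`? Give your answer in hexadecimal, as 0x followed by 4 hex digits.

0x3982

`length` follows `checksum` (2 bytes), so it starts at byte offset 2 and occupies 2 bytes.
Bytes at offsets 2..3: 39 82.
Big-endian stores the most-significant byte at the lowest address.
The bytes are already most-significant first: 0x3982.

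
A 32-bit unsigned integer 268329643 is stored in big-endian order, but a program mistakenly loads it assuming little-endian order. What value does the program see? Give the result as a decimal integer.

2875391503

268329643 in 32-bit hexadecimal is 0x0FFE62AB.
Stored big-endian, the bytes at ascending addresses are 0F FE 62 AB.
Read back as little-endian, the first byte is least significant, giving 0xAB62FE0F.
0xAB62FE0F = 2875391503.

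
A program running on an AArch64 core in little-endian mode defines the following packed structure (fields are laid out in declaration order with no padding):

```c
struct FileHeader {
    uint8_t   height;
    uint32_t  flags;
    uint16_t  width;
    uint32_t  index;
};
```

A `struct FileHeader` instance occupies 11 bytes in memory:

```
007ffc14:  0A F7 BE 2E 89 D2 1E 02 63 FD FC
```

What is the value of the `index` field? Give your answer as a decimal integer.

4244464386

`index` follows `height` (1 B), `flags` (4 B), `width` (2 B), so it starts at offset 1 + 4 + 2 = 7 and occupies 4 bytes.
Bytes at offsets 7..10: 02 63 FD FC.
Little-endian: lowest address holds the least-significant byte.
Reassemble most-significant byte first: FC FD 63 02 → 0xFCFD6302.
0xFCFD6302 = 4244464386.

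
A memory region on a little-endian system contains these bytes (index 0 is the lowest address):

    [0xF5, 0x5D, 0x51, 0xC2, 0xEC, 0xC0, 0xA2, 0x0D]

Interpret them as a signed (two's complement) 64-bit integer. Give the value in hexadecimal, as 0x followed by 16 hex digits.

Little-endian: lowest address holds the least-significant byte.
Reassemble most-significant byte first: 0D A2 C0 EC C2 51 5D F5 → 0x0DA2C0ECC2515DF5.

0x0DA2C0ECC2515DF5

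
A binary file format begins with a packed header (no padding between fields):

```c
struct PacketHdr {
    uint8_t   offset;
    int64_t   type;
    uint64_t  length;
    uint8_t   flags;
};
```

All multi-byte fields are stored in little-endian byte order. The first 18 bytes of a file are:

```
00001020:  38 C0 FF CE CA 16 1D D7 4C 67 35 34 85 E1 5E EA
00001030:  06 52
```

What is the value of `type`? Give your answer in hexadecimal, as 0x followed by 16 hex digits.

`type` follows `offset` (1 byte), so it starts at byte offset 1 and occupies 8 bytes.
Bytes at offsets 1..8: C0 FF CE CA 16 1D D7 4C.
Little-endian: lowest address holds the least-significant byte.
Reassemble most-significant byte first: 4C D7 1D 16 CA CE FF C0 → 0x4CD71D16CACEFFC0.

0x4CD71D16CACEFFC0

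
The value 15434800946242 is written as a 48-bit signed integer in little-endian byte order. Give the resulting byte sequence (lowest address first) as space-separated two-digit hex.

15434800946242 in hexadecimal, padded to 48 bits, is 0x0E09B1D3DC42.
Split into bytes (most-significant first): 0E 09 B1 D3 DC 42.
Little-endian: lowest address holds the least-significant byte.
So at ascending addresses the bytes are 42 DC D3 B1 09 0E.

42 DC D3 B1 09 0E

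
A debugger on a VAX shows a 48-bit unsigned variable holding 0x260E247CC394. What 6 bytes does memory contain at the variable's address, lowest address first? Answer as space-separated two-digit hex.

Split into bytes (most-significant first): 26 0E 24 7C C3 94.
Little-endian: lowest address holds the least-significant byte.
So at ascending addresses the bytes are 94 C3 7C 24 0E 26.

94 C3 7C 24 0E 26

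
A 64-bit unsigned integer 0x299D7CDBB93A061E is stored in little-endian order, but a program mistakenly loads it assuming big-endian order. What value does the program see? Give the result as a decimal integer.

2163481240923839785

Stored little-endian, the bytes at ascending addresses are 1E 06 3A B9 DB 7C 9D 29.
Read back as big-endian, the last byte is least significant, giving 0x1E063AB9DB7C9D29.
0x1E063AB9DB7C9D29 = 2163481240923839785.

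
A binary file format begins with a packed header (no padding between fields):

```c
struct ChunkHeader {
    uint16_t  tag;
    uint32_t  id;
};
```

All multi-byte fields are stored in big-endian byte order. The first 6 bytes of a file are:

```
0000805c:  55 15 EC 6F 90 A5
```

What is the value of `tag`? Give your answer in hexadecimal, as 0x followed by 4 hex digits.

`tag` is the first field, at byte offset 0, occupying 2 bytes.
Bytes at offsets 0..1: 55 15.
Big-endian stores the most-significant byte at the lowest address.
The bytes are already most-significant first: 0x5515.

0x5515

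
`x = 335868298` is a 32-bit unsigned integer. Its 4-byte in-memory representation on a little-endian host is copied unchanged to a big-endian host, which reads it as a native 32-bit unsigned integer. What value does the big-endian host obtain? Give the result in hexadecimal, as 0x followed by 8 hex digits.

335868298 in 32-bit hexadecimal is 0x1404F18A.
Stored little-endian, the bytes at ascending addresses are 8A F1 04 14.
Read back as big-endian, the last byte is least significant, giving 0x8AF10414.

0x8AF10414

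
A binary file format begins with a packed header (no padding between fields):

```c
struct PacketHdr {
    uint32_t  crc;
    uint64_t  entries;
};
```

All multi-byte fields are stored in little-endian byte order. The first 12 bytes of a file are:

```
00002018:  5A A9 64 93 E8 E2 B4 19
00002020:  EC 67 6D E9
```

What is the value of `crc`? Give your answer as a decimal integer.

`crc` is the first field, at byte offset 0, occupying 4 bytes.
Bytes at offsets 0..3: 5A A9 64 93.
In little-endian order the low byte comes first in memory.
Reassemble most-significant byte first: 93 64 A9 5A → 0x9364A95A.
0x9364A95A = 2472847706.

2472847706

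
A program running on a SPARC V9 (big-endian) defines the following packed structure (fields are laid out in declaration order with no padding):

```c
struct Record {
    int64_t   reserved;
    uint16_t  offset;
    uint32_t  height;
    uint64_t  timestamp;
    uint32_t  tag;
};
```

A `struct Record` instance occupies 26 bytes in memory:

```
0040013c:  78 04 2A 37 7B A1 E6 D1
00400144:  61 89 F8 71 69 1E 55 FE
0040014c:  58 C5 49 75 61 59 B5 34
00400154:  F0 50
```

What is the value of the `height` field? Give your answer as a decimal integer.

`height` follows `reserved` (8 B), `offset` (2 B), so it starts at offset 8 + 2 = 10 and occupies 4 bytes.
Bytes at offsets 10..13: F8 71 69 1E.
In big-endian order the high byte comes first in memory.
The bytes are already most-significant first: 0xF871691E.
0xF871691E = 4168182046.

4168182046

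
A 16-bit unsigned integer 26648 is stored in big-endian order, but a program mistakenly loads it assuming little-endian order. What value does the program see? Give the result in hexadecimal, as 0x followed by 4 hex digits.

26648 in 16-bit hexadecimal is 0x6818.
Stored big-endian, the bytes at ascending addresses are 68 18.
Read back as little-endian, the first byte is least significant, giving 0x1868.

0x1868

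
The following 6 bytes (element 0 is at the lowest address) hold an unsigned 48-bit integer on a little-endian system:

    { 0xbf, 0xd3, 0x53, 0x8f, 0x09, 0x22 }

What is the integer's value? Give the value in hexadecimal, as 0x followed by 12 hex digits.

0x22098F53D3BF

In little-endian order the low byte comes first in memory.
Reassemble most-significant byte first: 22 09 8F 53 D3 BF → 0x22098F53D3BF.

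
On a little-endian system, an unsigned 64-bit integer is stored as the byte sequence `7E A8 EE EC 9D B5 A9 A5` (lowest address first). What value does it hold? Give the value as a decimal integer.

11937271977211766910

Little-endian stores the least-significant byte at the lowest address.
Reassemble most-significant byte first: A5 A9 B5 9D EC EE A8 7E → 0xA5A9B59DECEEA87E.
0xA5A9B59DECEEA87E = 11937271977211766910.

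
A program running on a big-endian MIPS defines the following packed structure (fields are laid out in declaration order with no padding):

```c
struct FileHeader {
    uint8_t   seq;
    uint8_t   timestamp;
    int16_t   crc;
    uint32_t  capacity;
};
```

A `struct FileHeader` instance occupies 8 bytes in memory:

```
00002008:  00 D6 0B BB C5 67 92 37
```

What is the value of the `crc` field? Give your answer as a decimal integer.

3003

`crc` follows `seq` (1 B), `timestamp` (1 B), so it starts at offset 1 + 1 = 2 and occupies 2 bytes.
Bytes at offsets 2..3: 0B BB.
In big-endian order the high byte comes first in memory.
The bytes are already most-significant first: 0x0BBB.
0x0BBB = 3003.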